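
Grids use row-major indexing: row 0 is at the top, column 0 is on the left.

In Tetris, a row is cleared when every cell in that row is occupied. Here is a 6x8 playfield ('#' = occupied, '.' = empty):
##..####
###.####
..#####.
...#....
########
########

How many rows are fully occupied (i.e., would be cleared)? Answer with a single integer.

Check each row:
  row 0: 2 empty cells -> not full
  row 1: 1 empty cell -> not full
  row 2: 3 empty cells -> not full
  row 3: 7 empty cells -> not full
  row 4: 0 empty cells -> FULL (clear)
  row 5: 0 empty cells -> FULL (clear)
Total rows cleared: 2

Answer: 2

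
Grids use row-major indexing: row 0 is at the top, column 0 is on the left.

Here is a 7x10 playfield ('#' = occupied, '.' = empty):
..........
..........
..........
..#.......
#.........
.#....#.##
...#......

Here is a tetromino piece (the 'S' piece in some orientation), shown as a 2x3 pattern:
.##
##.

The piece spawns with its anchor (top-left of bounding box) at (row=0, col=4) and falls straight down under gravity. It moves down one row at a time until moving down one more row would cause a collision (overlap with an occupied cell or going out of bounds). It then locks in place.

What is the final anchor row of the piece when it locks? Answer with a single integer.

Spawn at (row=0, col=4). Try each row:
  row 0: fits
  row 1: fits
  row 2: fits
  row 3: fits
  row 4: fits
  row 5: blocked -> lock at row 4

Answer: 4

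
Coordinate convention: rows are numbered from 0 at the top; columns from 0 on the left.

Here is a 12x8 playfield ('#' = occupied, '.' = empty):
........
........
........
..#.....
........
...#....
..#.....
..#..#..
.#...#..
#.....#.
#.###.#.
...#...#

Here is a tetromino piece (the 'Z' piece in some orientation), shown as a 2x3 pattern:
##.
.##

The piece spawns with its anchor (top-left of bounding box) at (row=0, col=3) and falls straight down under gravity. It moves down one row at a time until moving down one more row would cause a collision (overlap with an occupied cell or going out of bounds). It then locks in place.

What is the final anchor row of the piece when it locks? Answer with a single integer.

Answer: 4

Derivation:
Spawn at (row=0, col=3). Try each row:
  row 0: fits
  row 1: fits
  row 2: fits
  row 3: fits
  row 4: fits
  row 5: blocked -> lock at row 4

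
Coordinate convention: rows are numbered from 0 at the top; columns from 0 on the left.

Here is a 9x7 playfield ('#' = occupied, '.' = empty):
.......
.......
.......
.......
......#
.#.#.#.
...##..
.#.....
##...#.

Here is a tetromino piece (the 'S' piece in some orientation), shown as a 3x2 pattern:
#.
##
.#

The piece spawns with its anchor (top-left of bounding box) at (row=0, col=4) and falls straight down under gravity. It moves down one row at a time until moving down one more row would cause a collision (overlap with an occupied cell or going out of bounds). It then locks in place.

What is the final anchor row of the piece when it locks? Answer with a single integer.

Answer: 2

Derivation:
Spawn at (row=0, col=4). Try each row:
  row 0: fits
  row 1: fits
  row 2: fits
  row 3: blocked -> lock at row 2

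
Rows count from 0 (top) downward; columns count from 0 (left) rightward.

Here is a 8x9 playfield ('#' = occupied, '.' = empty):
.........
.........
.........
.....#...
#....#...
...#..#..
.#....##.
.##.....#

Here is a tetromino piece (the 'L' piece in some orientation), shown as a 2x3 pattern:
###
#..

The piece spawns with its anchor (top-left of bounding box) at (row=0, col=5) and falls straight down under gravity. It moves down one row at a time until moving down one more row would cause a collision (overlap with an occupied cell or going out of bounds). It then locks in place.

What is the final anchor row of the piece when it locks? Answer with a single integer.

Spawn at (row=0, col=5). Try each row:
  row 0: fits
  row 1: fits
  row 2: blocked -> lock at row 1

Answer: 1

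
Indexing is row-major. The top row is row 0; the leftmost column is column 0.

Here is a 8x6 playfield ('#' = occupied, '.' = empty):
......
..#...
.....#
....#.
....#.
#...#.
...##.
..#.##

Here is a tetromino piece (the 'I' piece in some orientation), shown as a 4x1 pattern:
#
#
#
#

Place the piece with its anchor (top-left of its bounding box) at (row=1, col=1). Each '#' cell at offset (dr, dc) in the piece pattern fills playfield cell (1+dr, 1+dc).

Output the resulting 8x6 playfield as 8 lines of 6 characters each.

Answer: ......
.##...
.#...#
.#..#.
.#..#.
#...#.
...##.
..#.##

Derivation:
Fill (1+0,1+0) = (1,1)
Fill (1+1,1+0) = (2,1)
Fill (1+2,1+0) = (3,1)
Fill (1+3,1+0) = (4,1)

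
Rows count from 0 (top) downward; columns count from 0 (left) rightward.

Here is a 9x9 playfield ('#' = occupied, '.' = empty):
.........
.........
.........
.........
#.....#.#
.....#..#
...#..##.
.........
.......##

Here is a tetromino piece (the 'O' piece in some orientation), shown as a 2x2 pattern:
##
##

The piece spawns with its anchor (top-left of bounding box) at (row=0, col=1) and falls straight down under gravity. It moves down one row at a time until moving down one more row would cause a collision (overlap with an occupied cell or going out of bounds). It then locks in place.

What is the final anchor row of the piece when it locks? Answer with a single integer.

Answer: 7

Derivation:
Spawn at (row=0, col=1). Try each row:
  row 0: fits
  row 1: fits
  row 2: fits
  row 3: fits
  row 4: fits
  row 5: fits
  row 6: fits
  row 7: fits
  row 8: blocked -> lock at row 7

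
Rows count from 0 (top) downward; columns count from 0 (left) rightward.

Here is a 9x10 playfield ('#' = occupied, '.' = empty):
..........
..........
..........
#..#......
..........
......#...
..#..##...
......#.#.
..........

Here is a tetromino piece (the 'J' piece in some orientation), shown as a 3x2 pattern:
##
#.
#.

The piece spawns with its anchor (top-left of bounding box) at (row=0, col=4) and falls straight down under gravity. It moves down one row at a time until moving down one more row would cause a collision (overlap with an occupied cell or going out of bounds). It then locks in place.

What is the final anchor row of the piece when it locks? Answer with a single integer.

Spawn at (row=0, col=4). Try each row:
  row 0: fits
  row 1: fits
  row 2: fits
  row 3: fits
  row 4: fits
  row 5: fits
  row 6: blocked -> lock at row 5

Answer: 5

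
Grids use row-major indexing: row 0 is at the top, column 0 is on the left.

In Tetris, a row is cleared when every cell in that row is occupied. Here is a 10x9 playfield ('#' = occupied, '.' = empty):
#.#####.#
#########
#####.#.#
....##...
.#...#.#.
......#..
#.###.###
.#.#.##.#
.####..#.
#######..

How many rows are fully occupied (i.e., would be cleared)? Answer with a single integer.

Check each row:
  row 0: 2 empty cells -> not full
  row 1: 0 empty cells -> FULL (clear)
  row 2: 2 empty cells -> not full
  row 3: 7 empty cells -> not full
  row 4: 6 empty cells -> not full
  row 5: 8 empty cells -> not full
  row 6: 2 empty cells -> not full
  row 7: 4 empty cells -> not full
  row 8: 4 empty cells -> not full
  row 9: 2 empty cells -> not full
Total rows cleared: 1

Answer: 1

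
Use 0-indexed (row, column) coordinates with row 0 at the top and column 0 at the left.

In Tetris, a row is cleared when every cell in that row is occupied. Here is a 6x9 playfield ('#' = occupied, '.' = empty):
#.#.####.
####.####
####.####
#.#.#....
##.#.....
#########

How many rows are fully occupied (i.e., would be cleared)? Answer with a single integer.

Answer: 1

Derivation:
Check each row:
  row 0: 3 empty cells -> not full
  row 1: 1 empty cell -> not full
  row 2: 1 empty cell -> not full
  row 3: 6 empty cells -> not full
  row 4: 6 empty cells -> not full
  row 5: 0 empty cells -> FULL (clear)
Total rows cleared: 1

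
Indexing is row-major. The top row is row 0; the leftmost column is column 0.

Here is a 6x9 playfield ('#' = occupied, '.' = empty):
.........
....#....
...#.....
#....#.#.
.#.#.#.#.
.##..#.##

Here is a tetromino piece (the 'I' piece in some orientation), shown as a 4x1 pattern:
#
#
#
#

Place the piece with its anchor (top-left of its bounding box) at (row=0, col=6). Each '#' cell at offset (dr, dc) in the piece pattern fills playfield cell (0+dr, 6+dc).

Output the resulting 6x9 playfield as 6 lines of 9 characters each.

Answer: ......#..
....#.#..
...#..#..
#....###.
.#.#.#.#.
.##..#.##

Derivation:
Fill (0+0,6+0) = (0,6)
Fill (0+1,6+0) = (1,6)
Fill (0+2,6+0) = (2,6)
Fill (0+3,6+0) = (3,6)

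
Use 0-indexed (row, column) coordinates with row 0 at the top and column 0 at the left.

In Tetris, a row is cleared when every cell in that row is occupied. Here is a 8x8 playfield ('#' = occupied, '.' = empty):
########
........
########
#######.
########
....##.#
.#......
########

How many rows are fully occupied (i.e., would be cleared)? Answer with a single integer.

Check each row:
  row 0: 0 empty cells -> FULL (clear)
  row 1: 8 empty cells -> not full
  row 2: 0 empty cells -> FULL (clear)
  row 3: 1 empty cell -> not full
  row 4: 0 empty cells -> FULL (clear)
  row 5: 5 empty cells -> not full
  row 6: 7 empty cells -> not full
  row 7: 0 empty cells -> FULL (clear)
Total rows cleared: 4

Answer: 4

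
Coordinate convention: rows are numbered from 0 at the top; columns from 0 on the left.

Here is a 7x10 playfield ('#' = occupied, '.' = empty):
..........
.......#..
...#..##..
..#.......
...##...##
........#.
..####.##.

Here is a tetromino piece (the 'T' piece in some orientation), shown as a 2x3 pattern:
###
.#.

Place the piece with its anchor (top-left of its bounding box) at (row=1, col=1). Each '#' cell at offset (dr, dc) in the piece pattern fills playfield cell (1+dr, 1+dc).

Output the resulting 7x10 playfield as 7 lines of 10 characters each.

Fill (1+0,1+0) = (1,1)
Fill (1+0,1+1) = (1,2)
Fill (1+0,1+2) = (1,3)
Fill (1+1,1+1) = (2,2)

Answer: ..........
.###...#..
..##..##..
..#.......
...##...##
........#.
..####.##.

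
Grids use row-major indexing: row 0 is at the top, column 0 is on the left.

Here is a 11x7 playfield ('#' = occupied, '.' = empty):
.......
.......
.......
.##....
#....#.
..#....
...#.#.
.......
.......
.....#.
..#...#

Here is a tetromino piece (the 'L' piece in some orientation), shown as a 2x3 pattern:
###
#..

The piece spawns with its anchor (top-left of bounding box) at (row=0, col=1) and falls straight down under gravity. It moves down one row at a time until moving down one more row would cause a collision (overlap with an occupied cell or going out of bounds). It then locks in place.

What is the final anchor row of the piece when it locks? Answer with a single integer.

Answer: 1

Derivation:
Spawn at (row=0, col=1). Try each row:
  row 0: fits
  row 1: fits
  row 2: blocked -> lock at row 1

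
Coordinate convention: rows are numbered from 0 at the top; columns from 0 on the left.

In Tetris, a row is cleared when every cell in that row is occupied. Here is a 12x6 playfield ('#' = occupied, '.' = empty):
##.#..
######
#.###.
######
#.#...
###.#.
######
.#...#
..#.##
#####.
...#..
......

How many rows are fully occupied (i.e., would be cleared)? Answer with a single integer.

Check each row:
  row 0: 3 empty cells -> not full
  row 1: 0 empty cells -> FULL (clear)
  row 2: 2 empty cells -> not full
  row 3: 0 empty cells -> FULL (clear)
  row 4: 4 empty cells -> not full
  row 5: 2 empty cells -> not full
  row 6: 0 empty cells -> FULL (clear)
  row 7: 4 empty cells -> not full
  row 8: 3 empty cells -> not full
  row 9: 1 empty cell -> not full
  row 10: 5 empty cells -> not full
  row 11: 6 empty cells -> not full
Total rows cleared: 3

Answer: 3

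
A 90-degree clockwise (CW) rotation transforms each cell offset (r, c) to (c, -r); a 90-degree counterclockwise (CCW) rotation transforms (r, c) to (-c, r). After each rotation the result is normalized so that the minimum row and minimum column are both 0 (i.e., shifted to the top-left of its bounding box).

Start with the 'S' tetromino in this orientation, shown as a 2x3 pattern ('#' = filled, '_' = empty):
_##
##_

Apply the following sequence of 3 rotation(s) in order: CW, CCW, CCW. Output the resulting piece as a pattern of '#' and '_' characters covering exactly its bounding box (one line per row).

Start:
_##
##_
After rotation 1 (CW):
#_
##
_#
After rotation 2 (CCW):
_##
##_
After rotation 3 (CCW):
#_
##
_#

Answer: #_
##
_#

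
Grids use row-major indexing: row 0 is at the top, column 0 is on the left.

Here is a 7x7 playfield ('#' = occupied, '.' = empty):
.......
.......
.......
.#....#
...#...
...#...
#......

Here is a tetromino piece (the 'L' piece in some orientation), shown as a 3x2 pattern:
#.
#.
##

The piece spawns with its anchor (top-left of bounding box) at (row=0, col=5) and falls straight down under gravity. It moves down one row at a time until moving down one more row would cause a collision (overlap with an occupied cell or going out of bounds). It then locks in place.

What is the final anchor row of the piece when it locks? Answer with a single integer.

Spawn at (row=0, col=5). Try each row:
  row 0: fits
  row 1: blocked -> lock at row 0

Answer: 0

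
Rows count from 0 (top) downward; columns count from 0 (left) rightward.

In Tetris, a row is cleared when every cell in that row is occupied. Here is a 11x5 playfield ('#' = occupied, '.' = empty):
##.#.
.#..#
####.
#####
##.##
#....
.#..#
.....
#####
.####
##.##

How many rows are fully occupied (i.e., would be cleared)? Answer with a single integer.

Answer: 2

Derivation:
Check each row:
  row 0: 2 empty cells -> not full
  row 1: 3 empty cells -> not full
  row 2: 1 empty cell -> not full
  row 3: 0 empty cells -> FULL (clear)
  row 4: 1 empty cell -> not full
  row 5: 4 empty cells -> not full
  row 6: 3 empty cells -> not full
  row 7: 5 empty cells -> not full
  row 8: 0 empty cells -> FULL (clear)
  row 9: 1 empty cell -> not full
  row 10: 1 empty cell -> not full
Total rows cleared: 2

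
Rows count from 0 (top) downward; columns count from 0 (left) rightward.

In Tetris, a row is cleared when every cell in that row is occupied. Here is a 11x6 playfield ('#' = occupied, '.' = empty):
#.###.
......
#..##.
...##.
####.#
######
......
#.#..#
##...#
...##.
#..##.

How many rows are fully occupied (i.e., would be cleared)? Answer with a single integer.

Check each row:
  row 0: 2 empty cells -> not full
  row 1: 6 empty cells -> not full
  row 2: 3 empty cells -> not full
  row 3: 4 empty cells -> not full
  row 4: 1 empty cell -> not full
  row 5: 0 empty cells -> FULL (clear)
  row 6: 6 empty cells -> not full
  row 7: 3 empty cells -> not full
  row 8: 3 empty cells -> not full
  row 9: 4 empty cells -> not full
  row 10: 3 empty cells -> not full
Total rows cleared: 1

Answer: 1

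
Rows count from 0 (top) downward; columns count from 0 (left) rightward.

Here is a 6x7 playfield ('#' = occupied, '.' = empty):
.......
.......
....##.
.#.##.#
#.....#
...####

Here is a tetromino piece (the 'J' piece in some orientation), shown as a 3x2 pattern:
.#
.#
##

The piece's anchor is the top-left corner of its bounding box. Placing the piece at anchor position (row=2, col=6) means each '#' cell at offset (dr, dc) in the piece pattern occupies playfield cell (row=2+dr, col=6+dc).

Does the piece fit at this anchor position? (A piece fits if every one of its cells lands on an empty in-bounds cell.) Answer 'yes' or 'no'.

Check each piece cell at anchor (2, 6):
  offset (0,1) -> (2,7): out of bounds -> FAIL
  offset (1,1) -> (3,7): out of bounds -> FAIL
  offset (2,0) -> (4,6): occupied ('#') -> FAIL
  offset (2,1) -> (4,7): out of bounds -> FAIL
All cells valid: no

Answer: no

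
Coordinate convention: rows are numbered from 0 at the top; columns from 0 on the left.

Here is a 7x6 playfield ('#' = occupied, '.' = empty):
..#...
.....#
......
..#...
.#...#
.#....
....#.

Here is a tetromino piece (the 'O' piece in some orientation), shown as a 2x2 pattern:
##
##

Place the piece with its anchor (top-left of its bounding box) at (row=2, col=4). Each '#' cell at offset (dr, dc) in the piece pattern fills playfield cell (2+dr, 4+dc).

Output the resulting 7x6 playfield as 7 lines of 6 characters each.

Answer: ..#...
.....#
....##
..#.##
.#...#
.#....
....#.

Derivation:
Fill (2+0,4+0) = (2,4)
Fill (2+0,4+1) = (2,5)
Fill (2+1,4+0) = (3,4)
Fill (2+1,4+1) = (3,5)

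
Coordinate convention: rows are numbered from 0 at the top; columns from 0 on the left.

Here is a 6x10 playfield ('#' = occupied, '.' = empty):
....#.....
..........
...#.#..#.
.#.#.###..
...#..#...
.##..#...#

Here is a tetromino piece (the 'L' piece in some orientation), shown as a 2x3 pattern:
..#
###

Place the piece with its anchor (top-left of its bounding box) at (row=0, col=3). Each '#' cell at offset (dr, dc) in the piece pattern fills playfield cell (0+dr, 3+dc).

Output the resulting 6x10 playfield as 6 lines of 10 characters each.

Fill (0+0,3+2) = (0,5)
Fill (0+1,3+0) = (1,3)
Fill (0+1,3+1) = (1,4)
Fill (0+1,3+2) = (1,5)

Answer: ....##....
...###....
...#.#..#.
.#.#.###..
...#..#...
.##..#...#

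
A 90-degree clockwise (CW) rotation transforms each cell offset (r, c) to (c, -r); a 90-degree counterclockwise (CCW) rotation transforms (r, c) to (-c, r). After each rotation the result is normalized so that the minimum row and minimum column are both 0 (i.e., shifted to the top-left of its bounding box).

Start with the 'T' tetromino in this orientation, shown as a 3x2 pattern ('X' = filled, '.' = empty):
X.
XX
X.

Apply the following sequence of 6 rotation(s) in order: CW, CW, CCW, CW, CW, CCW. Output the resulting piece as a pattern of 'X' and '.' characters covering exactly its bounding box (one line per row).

Answer: .X
XX
.X

Derivation:
Start:
X.
XX
X.
After rotation 1 (CW):
XXX
.X.
After rotation 2 (CW):
.X
XX
.X
After rotation 3 (CCW):
XXX
.X.
After rotation 4 (CW):
.X
XX
.X
After rotation 5 (CW):
.X.
XXX
After rotation 6 (CCW):
.X
XX
.X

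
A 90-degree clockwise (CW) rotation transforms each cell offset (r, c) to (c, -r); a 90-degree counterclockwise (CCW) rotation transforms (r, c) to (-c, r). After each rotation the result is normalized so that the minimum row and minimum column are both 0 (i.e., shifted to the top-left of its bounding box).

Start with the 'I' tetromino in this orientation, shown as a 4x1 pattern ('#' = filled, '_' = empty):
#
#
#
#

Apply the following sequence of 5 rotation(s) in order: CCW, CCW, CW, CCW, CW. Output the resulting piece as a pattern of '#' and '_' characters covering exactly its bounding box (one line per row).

Answer: ####

Derivation:
Start:
#
#
#
#
After rotation 1 (CCW):
####
After rotation 2 (CCW):
#
#
#
#
After rotation 3 (CW):
####
After rotation 4 (CCW):
#
#
#
#
After rotation 5 (CW):
####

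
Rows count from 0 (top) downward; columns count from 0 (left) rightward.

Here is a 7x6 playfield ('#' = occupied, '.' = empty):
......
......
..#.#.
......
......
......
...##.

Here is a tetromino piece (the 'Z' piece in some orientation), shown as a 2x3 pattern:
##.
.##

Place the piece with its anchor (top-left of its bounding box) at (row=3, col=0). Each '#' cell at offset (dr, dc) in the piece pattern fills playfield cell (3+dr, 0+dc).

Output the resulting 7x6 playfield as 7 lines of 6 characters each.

Answer: ......
......
..#.#.
##....
.##...
......
...##.

Derivation:
Fill (3+0,0+0) = (3,0)
Fill (3+0,0+1) = (3,1)
Fill (3+1,0+1) = (4,1)
Fill (3+1,0+2) = (4,2)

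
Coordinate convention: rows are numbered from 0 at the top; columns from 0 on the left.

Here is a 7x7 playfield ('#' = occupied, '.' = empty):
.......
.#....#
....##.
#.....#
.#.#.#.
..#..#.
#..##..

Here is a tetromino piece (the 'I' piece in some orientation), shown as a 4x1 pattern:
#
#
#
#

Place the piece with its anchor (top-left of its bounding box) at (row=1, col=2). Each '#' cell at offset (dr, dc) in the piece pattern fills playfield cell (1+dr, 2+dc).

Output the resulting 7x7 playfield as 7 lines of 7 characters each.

Fill (1+0,2+0) = (1,2)
Fill (1+1,2+0) = (2,2)
Fill (1+2,2+0) = (3,2)
Fill (1+3,2+0) = (4,2)

Answer: .......
.##...#
..#.##.
#.#...#
.###.#.
..#..#.
#..##..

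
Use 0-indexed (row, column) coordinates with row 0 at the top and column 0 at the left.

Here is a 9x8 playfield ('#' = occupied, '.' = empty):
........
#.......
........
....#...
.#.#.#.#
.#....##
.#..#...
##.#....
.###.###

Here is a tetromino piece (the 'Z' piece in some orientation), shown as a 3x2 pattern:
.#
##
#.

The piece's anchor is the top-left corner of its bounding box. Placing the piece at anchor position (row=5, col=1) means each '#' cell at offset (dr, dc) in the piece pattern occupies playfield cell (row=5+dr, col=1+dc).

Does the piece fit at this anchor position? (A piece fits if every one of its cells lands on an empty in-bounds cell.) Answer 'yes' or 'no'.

Check each piece cell at anchor (5, 1):
  offset (0,1) -> (5,2): empty -> OK
  offset (1,0) -> (6,1): occupied ('#') -> FAIL
  offset (1,1) -> (6,2): empty -> OK
  offset (2,0) -> (7,1): occupied ('#') -> FAIL
All cells valid: no

Answer: no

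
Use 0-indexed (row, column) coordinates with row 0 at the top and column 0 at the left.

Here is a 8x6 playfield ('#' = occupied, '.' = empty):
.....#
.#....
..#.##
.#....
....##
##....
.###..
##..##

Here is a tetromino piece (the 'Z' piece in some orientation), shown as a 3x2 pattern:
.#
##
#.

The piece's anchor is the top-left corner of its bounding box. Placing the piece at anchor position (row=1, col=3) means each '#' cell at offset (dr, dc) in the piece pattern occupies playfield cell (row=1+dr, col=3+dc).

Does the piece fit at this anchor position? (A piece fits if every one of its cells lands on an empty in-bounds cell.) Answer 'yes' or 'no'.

Answer: no

Derivation:
Check each piece cell at anchor (1, 3):
  offset (0,1) -> (1,4): empty -> OK
  offset (1,0) -> (2,3): empty -> OK
  offset (1,1) -> (2,4): occupied ('#') -> FAIL
  offset (2,0) -> (3,3): empty -> OK
All cells valid: no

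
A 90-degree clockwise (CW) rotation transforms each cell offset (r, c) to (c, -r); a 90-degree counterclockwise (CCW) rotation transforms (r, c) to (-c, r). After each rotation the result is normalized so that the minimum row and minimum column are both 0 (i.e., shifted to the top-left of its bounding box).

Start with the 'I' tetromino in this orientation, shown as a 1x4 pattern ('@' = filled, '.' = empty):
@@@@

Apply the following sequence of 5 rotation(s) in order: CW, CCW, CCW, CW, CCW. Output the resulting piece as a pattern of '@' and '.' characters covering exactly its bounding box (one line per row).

Answer: @
@
@
@

Derivation:
Start:
@@@@
After rotation 1 (CW):
@
@
@
@
After rotation 2 (CCW):
@@@@
After rotation 3 (CCW):
@
@
@
@
After rotation 4 (CW):
@@@@
After rotation 5 (CCW):
@
@
@
@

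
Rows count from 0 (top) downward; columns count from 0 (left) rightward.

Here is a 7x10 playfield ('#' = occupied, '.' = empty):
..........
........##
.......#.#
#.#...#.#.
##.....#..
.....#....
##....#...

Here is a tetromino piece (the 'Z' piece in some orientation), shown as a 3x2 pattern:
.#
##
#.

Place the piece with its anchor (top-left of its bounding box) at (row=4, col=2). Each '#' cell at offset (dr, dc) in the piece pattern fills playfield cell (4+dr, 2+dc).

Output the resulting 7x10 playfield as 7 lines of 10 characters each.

Fill (4+0,2+1) = (4,3)
Fill (4+1,2+0) = (5,2)
Fill (4+1,2+1) = (5,3)
Fill (4+2,2+0) = (6,2)

Answer: ..........
........##
.......#.#
#.#...#.#.
##.#...#..
..##.#....
###...#...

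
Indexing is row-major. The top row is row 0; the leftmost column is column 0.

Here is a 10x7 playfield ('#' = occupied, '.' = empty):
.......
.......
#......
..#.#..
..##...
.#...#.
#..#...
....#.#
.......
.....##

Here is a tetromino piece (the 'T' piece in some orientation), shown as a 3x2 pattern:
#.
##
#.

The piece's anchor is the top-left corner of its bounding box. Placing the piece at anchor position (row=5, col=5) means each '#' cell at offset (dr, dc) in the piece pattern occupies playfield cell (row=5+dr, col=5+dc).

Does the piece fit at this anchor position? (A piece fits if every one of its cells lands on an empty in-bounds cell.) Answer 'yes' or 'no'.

Check each piece cell at anchor (5, 5):
  offset (0,0) -> (5,5): occupied ('#') -> FAIL
  offset (1,0) -> (6,5): empty -> OK
  offset (1,1) -> (6,6): empty -> OK
  offset (2,0) -> (7,5): empty -> OK
All cells valid: no

Answer: no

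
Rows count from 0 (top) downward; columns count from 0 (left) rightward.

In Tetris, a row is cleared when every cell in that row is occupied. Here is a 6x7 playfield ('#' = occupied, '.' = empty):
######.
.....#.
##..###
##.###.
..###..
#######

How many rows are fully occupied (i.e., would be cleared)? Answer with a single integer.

Check each row:
  row 0: 1 empty cell -> not full
  row 1: 6 empty cells -> not full
  row 2: 2 empty cells -> not full
  row 3: 2 empty cells -> not full
  row 4: 4 empty cells -> not full
  row 5: 0 empty cells -> FULL (clear)
Total rows cleared: 1

Answer: 1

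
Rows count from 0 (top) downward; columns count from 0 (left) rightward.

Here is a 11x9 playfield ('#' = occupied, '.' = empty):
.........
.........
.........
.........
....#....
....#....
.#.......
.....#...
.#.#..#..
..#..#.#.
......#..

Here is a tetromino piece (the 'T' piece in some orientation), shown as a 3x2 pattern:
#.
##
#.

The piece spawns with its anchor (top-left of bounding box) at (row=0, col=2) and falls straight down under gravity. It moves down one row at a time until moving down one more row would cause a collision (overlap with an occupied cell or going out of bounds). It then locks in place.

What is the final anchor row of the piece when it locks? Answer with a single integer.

Answer: 6

Derivation:
Spawn at (row=0, col=2). Try each row:
  row 0: fits
  row 1: fits
  row 2: fits
  row 3: fits
  row 4: fits
  row 5: fits
  row 6: fits
  row 7: blocked -> lock at row 6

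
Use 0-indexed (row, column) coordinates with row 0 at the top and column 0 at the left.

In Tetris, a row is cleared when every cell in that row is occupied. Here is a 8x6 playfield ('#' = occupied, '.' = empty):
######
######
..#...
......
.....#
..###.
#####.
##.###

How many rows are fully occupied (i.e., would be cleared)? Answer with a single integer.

Check each row:
  row 0: 0 empty cells -> FULL (clear)
  row 1: 0 empty cells -> FULL (clear)
  row 2: 5 empty cells -> not full
  row 3: 6 empty cells -> not full
  row 4: 5 empty cells -> not full
  row 5: 3 empty cells -> not full
  row 6: 1 empty cell -> not full
  row 7: 1 empty cell -> not full
Total rows cleared: 2

Answer: 2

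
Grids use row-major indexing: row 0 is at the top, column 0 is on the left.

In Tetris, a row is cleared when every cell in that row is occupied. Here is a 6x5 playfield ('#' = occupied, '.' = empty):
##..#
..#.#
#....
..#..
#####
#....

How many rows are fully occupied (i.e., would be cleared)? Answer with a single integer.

Answer: 1

Derivation:
Check each row:
  row 0: 2 empty cells -> not full
  row 1: 3 empty cells -> not full
  row 2: 4 empty cells -> not full
  row 3: 4 empty cells -> not full
  row 4: 0 empty cells -> FULL (clear)
  row 5: 4 empty cells -> not full
Total rows cleared: 1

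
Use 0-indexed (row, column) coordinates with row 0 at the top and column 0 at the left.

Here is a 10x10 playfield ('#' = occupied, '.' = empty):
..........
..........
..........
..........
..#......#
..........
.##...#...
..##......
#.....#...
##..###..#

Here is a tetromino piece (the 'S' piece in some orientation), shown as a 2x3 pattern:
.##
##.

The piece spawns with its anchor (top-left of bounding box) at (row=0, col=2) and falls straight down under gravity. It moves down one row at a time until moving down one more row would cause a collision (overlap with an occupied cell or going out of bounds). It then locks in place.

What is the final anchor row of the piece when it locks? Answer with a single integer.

Spawn at (row=0, col=2). Try each row:
  row 0: fits
  row 1: fits
  row 2: fits
  row 3: blocked -> lock at row 2

Answer: 2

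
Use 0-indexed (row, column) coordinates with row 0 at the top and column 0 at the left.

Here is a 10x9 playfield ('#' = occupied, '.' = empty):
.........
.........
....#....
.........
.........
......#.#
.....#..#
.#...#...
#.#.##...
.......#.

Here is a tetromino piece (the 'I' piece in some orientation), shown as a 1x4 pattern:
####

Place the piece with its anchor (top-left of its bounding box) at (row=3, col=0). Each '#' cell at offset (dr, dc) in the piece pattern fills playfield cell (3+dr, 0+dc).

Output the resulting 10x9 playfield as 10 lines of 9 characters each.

Answer: .........
.........
....#....
####.....
.........
......#.#
.....#..#
.#...#...
#.#.##...
.......#.

Derivation:
Fill (3+0,0+0) = (3,0)
Fill (3+0,0+1) = (3,1)
Fill (3+0,0+2) = (3,2)
Fill (3+0,0+3) = (3,3)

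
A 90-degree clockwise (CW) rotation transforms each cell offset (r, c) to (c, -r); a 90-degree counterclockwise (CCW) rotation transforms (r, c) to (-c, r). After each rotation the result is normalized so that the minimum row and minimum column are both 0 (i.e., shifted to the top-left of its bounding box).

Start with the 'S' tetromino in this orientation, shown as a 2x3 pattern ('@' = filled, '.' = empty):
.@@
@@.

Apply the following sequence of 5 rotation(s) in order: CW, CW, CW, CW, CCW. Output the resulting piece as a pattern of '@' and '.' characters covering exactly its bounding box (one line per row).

Start:
.@@
@@.
After rotation 1 (CW):
@.
@@
.@
After rotation 2 (CW):
.@@
@@.
After rotation 3 (CW):
@.
@@
.@
After rotation 4 (CW):
.@@
@@.
After rotation 5 (CCW):
@.
@@
.@

Answer: @.
@@
.@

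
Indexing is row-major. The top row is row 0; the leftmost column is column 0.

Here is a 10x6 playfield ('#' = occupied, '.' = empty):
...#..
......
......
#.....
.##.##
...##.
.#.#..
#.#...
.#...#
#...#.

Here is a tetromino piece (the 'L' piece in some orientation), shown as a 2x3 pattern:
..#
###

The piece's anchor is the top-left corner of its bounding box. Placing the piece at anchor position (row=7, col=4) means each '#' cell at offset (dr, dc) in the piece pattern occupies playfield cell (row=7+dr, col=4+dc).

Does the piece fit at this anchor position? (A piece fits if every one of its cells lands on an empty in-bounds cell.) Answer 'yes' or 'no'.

Answer: no

Derivation:
Check each piece cell at anchor (7, 4):
  offset (0,2) -> (7,6): out of bounds -> FAIL
  offset (1,0) -> (8,4): empty -> OK
  offset (1,1) -> (8,5): occupied ('#') -> FAIL
  offset (1,2) -> (8,6): out of bounds -> FAIL
All cells valid: no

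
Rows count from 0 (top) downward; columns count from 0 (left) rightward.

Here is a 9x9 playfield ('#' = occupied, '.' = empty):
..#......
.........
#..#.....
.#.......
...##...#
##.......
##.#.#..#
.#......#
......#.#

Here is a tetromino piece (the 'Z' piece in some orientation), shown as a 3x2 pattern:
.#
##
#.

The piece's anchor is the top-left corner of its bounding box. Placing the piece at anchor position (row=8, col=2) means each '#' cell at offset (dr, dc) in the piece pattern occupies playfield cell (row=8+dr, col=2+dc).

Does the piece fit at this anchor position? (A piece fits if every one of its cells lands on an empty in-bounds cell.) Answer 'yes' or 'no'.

Answer: no

Derivation:
Check each piece cell at anchor (8, 2):
  offset (0,1) -> (8,3): empty -> OK
  offset (1,0) -> (9,2): out of bounds -> FAIL
  offset (1,1) -> (9,3): out of bounds -> FAIL
  offset (2,0) -> (10,2): out of bounds -> FAIL
All cells valid: no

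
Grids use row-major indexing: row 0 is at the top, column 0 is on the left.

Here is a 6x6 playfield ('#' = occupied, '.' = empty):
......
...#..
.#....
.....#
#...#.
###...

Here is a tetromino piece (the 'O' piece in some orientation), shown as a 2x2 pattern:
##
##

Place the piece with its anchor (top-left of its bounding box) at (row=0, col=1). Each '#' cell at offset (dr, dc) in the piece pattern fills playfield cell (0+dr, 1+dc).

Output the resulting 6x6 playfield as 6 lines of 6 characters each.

Answer: .##...
.###..
.#....
.....#
#...#.
###...

Derivation:
Fill (0+0,1+0) = (0,1)
Fill (0+0,1+1) = (0,2)
Fill (0+1,1+0) = (1,1)
Fill (0+1,1+1) = (1,2)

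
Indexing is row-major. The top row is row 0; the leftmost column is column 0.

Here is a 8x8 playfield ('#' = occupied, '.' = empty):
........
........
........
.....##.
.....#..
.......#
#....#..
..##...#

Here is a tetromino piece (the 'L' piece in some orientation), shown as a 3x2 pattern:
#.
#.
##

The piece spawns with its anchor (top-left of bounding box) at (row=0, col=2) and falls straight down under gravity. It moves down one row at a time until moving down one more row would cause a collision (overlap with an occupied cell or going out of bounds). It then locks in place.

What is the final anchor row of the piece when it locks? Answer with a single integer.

Spawn at (row=0, col=2). Try each row:
  row 0: fits
  row 1: fits
  row 2: fits
  row 3: fits
  row 4: fits
  row 5: blocked -> lock at row 4

Answer: 4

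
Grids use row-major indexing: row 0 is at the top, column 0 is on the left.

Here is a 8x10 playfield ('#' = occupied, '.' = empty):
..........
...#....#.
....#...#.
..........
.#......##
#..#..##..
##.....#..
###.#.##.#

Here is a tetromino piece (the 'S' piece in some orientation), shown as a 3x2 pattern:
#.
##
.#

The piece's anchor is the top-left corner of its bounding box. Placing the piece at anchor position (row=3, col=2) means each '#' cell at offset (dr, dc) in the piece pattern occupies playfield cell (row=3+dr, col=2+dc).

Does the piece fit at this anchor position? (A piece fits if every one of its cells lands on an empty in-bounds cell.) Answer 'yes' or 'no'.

Check each piece cell at anchor (3, 2):
  offset (0,0) -> (3,2): empty -> OK
  offset (1,0) -> (4,2): empty -> OK
  offset (1,1) -> (4,3): empty -> OK
  offset (2,1) -> (5,3): occupied ('#') -> FAIL
All cells valid: no

Answer: no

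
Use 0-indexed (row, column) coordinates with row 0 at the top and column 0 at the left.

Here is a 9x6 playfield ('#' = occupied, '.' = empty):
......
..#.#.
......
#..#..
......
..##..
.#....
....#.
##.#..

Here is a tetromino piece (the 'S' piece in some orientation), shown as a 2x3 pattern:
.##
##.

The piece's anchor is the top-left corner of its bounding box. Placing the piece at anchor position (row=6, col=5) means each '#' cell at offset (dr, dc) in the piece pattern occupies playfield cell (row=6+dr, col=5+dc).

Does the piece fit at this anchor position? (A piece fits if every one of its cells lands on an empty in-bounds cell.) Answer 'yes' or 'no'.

Answer: no

Derivation:
Check each piece cell at anchor (6, 5):
  offset (0,1) -> (6,6): out of bounds -> FAIL
  offset (0,2) -> (6,7): out of bounds -> FAIL
  offset (1,0) -> (7,5): empty -> OK
  offset (1,1) -> (7,6): out of bounds -> FAIL
All cells valid: no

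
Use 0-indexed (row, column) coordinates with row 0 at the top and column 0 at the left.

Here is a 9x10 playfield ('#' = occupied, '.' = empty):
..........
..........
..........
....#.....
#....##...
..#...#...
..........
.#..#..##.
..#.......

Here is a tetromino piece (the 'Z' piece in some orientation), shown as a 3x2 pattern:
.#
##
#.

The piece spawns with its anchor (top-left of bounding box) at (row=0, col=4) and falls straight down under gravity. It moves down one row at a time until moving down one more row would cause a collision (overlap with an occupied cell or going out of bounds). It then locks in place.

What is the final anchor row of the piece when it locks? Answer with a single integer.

Spawn at (row=0, col=4). Try each row:
  row 0: fits
  row 1: blocked -> lock at row 0

Answer: 0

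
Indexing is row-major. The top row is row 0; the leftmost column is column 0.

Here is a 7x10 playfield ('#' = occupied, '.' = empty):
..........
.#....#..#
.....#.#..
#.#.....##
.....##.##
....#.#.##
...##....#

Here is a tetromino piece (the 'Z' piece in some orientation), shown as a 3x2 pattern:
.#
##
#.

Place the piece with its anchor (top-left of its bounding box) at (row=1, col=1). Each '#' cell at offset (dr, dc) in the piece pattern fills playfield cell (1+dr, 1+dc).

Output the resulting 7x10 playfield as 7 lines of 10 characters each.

Answer: ..........
.##...#..#
.##..#.#..
###.....##
.....##.##
....#.#.##
...##....#

Derivation:
Fill (1+0,1+1) = (1,2)
Fill (1+1,1+0) = (2,1)
Fill (1+1,1+1) = (2,2)
Fill (1+2,1+0) = (3,1)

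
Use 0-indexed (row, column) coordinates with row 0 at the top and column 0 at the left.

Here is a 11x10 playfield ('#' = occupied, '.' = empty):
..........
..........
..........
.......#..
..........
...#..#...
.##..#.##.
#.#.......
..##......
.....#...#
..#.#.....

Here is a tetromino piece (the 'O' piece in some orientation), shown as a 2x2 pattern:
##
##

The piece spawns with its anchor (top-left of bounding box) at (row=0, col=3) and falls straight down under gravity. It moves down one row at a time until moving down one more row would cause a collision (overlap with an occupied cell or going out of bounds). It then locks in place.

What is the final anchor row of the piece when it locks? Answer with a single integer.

Answer: 3

Derivation:
Spawn at (row=0, col=3). Try each row:
  row 0: fits
  row 1: fits
  row 2: fits
  row 3: fits
  row 4: blocked -> lock at row 3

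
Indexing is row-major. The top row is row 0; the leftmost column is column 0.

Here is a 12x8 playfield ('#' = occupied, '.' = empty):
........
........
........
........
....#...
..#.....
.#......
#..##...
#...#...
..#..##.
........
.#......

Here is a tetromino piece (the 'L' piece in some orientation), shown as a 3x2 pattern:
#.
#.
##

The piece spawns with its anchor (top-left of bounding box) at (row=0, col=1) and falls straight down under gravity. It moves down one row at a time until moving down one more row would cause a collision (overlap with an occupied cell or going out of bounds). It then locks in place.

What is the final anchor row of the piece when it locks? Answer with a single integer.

Answer: 2

Derivation:
Spawn at (row=0, col=1). Try each row:
  row 0: fits
  row 1: fits
  row 2: fits
  row 3: blocked -> lock at row 2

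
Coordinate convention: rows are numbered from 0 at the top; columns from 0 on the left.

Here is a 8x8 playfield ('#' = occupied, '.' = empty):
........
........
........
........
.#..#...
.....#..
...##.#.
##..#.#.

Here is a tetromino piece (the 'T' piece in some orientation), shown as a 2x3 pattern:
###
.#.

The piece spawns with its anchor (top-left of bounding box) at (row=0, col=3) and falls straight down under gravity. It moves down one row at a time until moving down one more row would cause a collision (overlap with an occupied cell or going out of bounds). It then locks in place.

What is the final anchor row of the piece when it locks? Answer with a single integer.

Answer: 2

Derivation:
Spawn at (row=0, col=3). Try each row:
  row 0: fits
  row 1: fits
  row 2: fits
  row 3: blocked -> lock at row 2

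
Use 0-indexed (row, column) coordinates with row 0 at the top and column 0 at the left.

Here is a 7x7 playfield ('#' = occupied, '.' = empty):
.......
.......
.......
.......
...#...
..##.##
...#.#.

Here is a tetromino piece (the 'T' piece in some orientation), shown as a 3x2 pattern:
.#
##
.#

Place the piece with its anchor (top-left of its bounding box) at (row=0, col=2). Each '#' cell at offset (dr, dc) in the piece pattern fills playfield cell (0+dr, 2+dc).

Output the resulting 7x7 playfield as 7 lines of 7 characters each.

Fill (0+0,2+1) = (0,3)
Fill (0+1,2+0) = (1,2)
Fill (0+1,2+1) = (1,3)
Fill (0+2,2+1) = (2,3)

Answer: ...#...
..##...
...#...
.......
...#...
..##.##
...#.#.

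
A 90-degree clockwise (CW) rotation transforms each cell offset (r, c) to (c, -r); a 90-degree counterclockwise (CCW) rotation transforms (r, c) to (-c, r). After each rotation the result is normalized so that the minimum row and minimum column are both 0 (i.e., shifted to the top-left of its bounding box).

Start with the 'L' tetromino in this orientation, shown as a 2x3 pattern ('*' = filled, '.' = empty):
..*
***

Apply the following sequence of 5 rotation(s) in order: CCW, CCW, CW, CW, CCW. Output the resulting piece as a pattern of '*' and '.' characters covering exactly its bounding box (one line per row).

Start:
..*
***
After rotation 1 (CCW):
**
.*
.*
After rotation 2 (CCW):
***
*..
After rotation 3 (CW):
**
.*
.*
After rotation 4 (CW):
..*
***
After rotation 5 (CCW):
**
.*
.*

Answer: **
.*
.*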